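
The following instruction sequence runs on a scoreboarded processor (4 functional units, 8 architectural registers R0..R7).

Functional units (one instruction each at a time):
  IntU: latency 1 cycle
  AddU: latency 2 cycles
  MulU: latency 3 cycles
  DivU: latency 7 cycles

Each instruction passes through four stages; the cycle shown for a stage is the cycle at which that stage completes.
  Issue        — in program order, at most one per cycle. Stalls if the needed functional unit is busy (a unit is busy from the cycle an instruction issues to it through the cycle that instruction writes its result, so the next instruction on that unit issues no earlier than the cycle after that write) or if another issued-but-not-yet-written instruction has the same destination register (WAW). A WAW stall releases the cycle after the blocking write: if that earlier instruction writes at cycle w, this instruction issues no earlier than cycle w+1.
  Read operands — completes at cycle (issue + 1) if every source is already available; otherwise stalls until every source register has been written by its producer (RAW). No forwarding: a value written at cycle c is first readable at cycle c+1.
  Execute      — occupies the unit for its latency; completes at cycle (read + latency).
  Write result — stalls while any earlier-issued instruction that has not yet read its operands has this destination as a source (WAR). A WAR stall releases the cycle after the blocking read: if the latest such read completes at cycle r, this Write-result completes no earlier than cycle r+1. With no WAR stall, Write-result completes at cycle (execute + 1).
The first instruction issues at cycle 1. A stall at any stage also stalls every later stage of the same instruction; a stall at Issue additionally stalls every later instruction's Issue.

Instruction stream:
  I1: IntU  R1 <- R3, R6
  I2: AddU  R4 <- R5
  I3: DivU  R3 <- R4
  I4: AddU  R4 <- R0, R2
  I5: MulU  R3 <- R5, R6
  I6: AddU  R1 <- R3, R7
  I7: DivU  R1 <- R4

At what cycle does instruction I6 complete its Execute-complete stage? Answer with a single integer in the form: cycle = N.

cycle = 24

c1: I1 dispatched to IntU
c2: I1 operands ready, I2 dispatched to AddU
c3: I1 complete, I2 operands ready, I3 dispatched to DivU
c4: R1←I1
c5: I2 complete
c6: R4←I2
c7: I3 operands ready, I4 dispatched to AddU
c8: I4 operands ready
c10: I4 complete
c11: R4←I4
c14: I3 complete
c15: R3←I3
c16: I5 dispatched to MulU
c17: I5 operands ready, I6 dispatched to AddU
c20: I5 complete
c21: R3←I5
c22: I6 operands ready
c24: I6 complete
c25: R1←I6
c26: I7 dispatched to DivU
c27: I7 operands ready
c34: I7 complete
c35: R1←I7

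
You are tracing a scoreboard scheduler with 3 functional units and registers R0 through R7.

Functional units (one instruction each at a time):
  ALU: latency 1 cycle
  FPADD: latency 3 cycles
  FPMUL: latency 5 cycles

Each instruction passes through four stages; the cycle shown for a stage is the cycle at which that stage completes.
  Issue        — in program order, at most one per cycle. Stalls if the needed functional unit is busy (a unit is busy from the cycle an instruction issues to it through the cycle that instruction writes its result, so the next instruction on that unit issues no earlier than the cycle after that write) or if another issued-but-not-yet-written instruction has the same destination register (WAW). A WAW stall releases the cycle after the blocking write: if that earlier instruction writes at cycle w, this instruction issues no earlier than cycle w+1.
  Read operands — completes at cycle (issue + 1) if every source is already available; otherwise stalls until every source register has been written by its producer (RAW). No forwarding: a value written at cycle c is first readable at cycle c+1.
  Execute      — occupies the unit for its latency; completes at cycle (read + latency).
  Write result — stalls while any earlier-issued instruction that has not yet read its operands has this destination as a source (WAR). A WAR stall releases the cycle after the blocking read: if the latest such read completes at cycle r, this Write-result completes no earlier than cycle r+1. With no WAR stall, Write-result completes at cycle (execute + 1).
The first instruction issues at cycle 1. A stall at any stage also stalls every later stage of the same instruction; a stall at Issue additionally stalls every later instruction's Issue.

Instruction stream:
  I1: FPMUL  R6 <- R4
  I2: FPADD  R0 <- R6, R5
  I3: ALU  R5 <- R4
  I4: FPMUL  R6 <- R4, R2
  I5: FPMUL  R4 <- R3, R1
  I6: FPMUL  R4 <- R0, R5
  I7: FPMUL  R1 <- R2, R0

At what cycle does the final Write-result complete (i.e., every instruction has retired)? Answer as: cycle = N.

I1 -> (1, 2, 7, 8)
I2 -> (2, 9, 12, 13)  // RAW R6: wait I1 write@8
I3 -> (3, 4, 5, 10)  // WAR R5: wait I2 read@9
I4 -> (9, 10, 15, 16)  // struct: FPMUL busy until I1 writes@8
I5 -> (17, 18, 23, 24)  // struct: FPMUL busy until I4 writes@16
I6 -> (25, 26, 31, 32)  // struct: FPMUL busy until I5 writes@24
I7 -> (33, 34, 39, 40)  // struct: FPMUL busy until I6 writes@32

cycle = 40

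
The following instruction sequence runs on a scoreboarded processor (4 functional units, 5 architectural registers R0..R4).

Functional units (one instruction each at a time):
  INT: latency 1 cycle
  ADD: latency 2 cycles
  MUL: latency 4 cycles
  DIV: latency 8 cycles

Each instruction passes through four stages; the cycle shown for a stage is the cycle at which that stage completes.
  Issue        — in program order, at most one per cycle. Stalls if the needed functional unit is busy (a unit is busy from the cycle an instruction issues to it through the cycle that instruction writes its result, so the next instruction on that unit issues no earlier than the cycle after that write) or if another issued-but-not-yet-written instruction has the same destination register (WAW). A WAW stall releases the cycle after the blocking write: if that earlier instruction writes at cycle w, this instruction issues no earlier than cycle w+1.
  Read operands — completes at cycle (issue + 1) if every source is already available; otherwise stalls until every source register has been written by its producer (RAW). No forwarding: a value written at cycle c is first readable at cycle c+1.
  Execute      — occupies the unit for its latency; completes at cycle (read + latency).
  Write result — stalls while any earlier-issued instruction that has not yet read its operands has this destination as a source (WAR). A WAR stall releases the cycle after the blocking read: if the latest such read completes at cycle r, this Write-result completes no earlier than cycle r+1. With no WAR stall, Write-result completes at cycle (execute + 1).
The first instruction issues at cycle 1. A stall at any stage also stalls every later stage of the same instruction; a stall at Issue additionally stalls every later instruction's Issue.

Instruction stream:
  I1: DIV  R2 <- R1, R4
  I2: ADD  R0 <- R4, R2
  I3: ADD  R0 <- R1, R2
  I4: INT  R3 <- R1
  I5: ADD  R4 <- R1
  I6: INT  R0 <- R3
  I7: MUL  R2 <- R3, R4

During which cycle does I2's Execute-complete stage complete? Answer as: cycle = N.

cycle = 14

c1: issue I1 (DIV)
c2: I1 read-ops | issue I2 (ADD)
c10: I1 finished on DIV
c11: I1→R2
c12: I2 read-ops
c14: I2 finished on ADD
c15: I2→R0
c16: issue I3 (ADD)
c17: I3 read-ops | issue I4 (INT)
c18: I4 read-ops
c19: I3 finished on ADD | I4 finished on INT
c20: I3→R0 | I4→R3
c21: issue I5 (ADD)
c22: I5 read-ops | issue I6 (INT)
c23: I6 read-ops | issue I7 (MUL)
c24: I5 finished on ADD | I6 finished on INT
c25: I5→R4 | I6→R0
c26: I7 read-ops
c30: I7 finished on MUL
c31: I7→R2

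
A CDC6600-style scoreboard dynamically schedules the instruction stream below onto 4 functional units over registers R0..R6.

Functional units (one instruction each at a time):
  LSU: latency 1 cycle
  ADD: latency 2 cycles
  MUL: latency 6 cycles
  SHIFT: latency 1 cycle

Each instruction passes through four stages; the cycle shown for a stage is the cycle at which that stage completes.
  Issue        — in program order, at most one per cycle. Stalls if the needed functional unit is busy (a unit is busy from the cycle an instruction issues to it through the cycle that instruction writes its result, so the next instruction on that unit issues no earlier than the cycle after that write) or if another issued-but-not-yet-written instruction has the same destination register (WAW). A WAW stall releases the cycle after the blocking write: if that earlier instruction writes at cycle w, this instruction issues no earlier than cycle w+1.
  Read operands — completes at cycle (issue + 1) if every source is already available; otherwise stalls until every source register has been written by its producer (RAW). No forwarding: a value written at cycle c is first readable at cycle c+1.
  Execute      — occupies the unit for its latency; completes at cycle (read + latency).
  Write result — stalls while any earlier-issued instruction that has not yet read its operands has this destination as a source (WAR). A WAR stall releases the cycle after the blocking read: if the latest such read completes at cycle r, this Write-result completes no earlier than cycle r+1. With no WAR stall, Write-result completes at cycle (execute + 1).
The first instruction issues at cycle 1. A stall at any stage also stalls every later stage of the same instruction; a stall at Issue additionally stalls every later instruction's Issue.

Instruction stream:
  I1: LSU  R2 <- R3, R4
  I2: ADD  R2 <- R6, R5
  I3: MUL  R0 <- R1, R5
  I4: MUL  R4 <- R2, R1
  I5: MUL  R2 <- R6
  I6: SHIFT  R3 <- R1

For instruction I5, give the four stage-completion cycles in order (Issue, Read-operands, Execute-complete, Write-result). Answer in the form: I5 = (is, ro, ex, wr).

I1 -> (1, 2, 3, 4)
I2 -> (5, 6, 8, 9)  // WAW R2: wait I1 write@4
I3 -> (6, 7, 13, 14)
I4 -> (15, 16, 22, 23)  // struct: MUL busy until I3 writes@14
I5 -> (24, 25, 31, 32)  // struct: MUL busy until I4 writes@23
I6 -> (25, 26, 27, 28)

I5 = (24, 25, 31, 32)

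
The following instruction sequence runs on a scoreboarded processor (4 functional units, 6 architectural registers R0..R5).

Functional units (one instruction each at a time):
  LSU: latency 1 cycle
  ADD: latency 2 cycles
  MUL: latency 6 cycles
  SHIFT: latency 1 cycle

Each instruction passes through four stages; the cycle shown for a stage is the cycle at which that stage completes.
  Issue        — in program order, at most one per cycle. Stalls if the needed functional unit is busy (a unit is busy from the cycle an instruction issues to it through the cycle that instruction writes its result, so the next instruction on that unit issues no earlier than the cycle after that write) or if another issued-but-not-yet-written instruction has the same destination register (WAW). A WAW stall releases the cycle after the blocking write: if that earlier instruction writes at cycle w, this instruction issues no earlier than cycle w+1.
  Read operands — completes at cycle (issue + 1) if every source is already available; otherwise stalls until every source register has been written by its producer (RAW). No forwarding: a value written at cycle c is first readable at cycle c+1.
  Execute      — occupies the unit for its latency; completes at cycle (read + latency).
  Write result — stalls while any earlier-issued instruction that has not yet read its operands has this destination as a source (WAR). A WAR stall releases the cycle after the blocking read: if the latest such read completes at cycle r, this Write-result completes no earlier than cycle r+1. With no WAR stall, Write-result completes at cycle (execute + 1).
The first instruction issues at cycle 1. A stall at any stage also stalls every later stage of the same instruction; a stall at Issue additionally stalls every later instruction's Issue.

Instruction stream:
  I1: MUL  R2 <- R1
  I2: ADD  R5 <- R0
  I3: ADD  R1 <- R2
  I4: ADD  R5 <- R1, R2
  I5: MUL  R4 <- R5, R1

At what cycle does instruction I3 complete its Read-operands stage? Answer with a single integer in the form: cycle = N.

cycle = 10

I1: IS=1 RO=2 EX=8 WR=9
I2: IS=2 RO=3 EX=5 WR=6
I3: IS=7 RO=10 EX=12 WR=13  [struct: ADD busy until I2 writes@6; RAW R2: wait I1 write@9]
I4: IS=14 RO=15 EX=17 WR=18  [struct: ADD busy until I3 writes@13]
I5: IS=15 RO=19 EX=25 WR=26  [RAW R5: wait I4 write@18]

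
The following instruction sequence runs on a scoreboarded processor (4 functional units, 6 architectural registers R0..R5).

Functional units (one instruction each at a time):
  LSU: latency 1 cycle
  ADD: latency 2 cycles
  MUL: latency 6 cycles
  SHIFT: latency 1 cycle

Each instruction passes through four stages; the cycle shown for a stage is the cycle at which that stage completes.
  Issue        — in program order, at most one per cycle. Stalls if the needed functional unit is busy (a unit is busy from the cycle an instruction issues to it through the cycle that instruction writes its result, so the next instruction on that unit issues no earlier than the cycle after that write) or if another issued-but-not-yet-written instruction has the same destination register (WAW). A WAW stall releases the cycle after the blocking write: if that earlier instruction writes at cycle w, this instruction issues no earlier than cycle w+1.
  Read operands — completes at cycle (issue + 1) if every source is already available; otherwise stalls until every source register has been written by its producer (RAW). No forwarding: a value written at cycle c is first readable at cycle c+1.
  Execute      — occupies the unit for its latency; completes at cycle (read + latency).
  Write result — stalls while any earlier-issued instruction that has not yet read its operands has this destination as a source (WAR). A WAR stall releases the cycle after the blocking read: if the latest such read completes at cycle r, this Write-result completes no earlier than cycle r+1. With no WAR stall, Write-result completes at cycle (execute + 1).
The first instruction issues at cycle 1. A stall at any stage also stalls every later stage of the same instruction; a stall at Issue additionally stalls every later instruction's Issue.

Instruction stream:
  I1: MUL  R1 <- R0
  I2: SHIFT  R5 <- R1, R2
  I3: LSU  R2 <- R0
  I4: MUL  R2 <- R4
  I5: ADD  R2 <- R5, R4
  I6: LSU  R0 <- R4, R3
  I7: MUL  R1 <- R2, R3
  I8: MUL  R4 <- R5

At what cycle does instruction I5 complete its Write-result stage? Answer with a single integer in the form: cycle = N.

I1 -> (1, 2, 8, 9)
I2 -> (2, 10, 11, 12)  // RAW R1: wait I1 write@9
I3 -> (3, 4, 5, 11)  // WAR R2: wait I2 read@10
I4 -> (12, 13, 19, 20)  // WAW R2: wait I3 write@11
I5 -> (21, 22, 24, 25)  // WAW R2: wait I4 write@20
I6 -> (22, 23, 24, 25)
I7 -> (23, 26, 32, 33)  // RAW R2: wait I5 write@25
I8 -> (34, 35, 41, 42)  // struct: MUL busy until I7 writes@33

cycle = 25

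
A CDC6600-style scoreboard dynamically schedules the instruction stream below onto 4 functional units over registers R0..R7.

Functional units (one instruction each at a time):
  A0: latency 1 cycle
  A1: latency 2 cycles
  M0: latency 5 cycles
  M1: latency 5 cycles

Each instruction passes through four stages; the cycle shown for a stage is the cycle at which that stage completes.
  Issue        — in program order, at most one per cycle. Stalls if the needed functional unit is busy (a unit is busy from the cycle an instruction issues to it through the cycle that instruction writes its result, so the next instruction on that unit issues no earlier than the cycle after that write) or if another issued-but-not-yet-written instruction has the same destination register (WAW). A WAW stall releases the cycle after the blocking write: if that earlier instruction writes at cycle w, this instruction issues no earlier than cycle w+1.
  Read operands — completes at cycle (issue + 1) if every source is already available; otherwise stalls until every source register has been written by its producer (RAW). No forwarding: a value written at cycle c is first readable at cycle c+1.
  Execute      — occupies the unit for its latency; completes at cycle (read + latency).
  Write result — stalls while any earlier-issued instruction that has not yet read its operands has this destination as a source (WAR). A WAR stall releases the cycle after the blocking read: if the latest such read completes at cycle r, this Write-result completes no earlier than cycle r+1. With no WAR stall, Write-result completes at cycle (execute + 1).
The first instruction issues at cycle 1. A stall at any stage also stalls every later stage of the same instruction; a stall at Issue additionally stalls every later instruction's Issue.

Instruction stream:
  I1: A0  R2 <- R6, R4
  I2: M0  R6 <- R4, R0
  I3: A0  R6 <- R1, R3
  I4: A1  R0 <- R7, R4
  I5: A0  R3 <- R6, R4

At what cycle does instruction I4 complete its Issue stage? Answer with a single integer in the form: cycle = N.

cycle = 11

  I1 | 1 | 2 | 3 | 4
  I2 | 2 | 3 | 8 | 9
  I3 | 10 | 11 | 12 | 13   WAW R6: wait I2 write@9
  I4 | 11 | 12 | 14 | 15
  I5 | 14 | 15 | 16 | 17   struct: A0 busy until I3 writes@13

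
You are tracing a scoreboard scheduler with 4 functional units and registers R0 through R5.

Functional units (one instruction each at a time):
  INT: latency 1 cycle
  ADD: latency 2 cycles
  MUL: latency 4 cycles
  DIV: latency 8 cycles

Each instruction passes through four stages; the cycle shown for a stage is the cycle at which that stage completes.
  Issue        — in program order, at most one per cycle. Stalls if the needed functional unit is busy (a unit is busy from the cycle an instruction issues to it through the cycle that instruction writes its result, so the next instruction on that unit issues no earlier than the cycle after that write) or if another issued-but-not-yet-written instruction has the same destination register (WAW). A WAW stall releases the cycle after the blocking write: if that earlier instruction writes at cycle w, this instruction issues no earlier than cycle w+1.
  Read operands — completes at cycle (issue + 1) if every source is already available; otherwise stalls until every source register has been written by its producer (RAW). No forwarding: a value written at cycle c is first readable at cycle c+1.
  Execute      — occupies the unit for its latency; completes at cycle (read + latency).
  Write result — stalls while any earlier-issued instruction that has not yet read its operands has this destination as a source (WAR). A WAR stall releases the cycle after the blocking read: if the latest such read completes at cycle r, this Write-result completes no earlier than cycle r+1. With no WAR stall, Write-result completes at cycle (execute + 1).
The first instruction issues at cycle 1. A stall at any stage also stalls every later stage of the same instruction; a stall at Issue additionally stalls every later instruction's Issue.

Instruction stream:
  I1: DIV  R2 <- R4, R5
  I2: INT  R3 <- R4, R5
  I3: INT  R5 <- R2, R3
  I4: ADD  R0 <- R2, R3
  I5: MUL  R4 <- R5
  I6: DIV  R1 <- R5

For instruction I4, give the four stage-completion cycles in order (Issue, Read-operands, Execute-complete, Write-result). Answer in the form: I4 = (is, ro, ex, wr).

I4 = (7, 12, 14, 15)

cycle 1: I1 dispatched to DIV
cycle 2: I1 operands ready · I2 dispatched to INT
cycle 3: I2 operands ready
cycle 4: I2 complete
cycle 5: R3←I2
cycle 6: I3 dispatched to INT
cycle 7: I4 dispatched to ADD
cycle 8: I5 dispatched to MUL
cycle 10: I1 complete
cycle 11: R2←I1
cycle 12: I3 operands ready · I4 operands ready · I6 dispatched to DIV
cycle 13: I3 complete
cycle 14: R5←I3 · I4 complete
cycle 15: R0←I4 · I5 operands ready · I6 operands ready
cycle 19: I5 complete
cycle 20: R4←I5
cycle 23: I6 complete
cycle 24: R1←I6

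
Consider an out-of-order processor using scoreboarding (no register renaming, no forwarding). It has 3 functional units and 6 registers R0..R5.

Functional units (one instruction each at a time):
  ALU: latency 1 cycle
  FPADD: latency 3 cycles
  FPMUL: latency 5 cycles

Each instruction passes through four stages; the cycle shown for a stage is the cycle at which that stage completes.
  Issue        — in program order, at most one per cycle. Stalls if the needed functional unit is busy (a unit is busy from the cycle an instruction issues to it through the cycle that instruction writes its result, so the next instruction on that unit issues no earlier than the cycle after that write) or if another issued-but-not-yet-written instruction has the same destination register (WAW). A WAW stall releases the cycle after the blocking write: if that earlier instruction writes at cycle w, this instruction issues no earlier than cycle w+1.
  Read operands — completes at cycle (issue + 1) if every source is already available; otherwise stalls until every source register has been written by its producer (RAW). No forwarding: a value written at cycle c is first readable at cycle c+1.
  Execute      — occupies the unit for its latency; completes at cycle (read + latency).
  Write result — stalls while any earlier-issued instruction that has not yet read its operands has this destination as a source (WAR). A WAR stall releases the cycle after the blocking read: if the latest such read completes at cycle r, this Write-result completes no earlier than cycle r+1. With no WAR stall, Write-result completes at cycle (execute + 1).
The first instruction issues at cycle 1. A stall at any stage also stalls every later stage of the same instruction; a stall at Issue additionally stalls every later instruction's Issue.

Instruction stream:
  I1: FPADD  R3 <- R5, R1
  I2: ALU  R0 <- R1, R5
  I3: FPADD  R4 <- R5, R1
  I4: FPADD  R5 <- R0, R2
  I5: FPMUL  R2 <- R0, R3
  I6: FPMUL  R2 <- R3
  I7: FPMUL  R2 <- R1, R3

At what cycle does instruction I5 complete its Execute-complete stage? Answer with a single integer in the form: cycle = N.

t=1  issue I1 (FPADD)
t=2  I1 read-ops, issue I2 (ALU)
t=3  I2 read-ops
t=4  I2 finished on ALU
t=5  I1 finished on FPADD, I2→R0
t=6  I1→R3
t=7  issue I3 (FPADD)
t=8  I3 read-ops
t=11  I3 finished on FPADD
t=12  I3→R4
t=13  issue I4 (FPADD)
t=14  I4 read-ops, issue I5 (FPMUL)
t=15  I5 read-ops
t=17  I4 finished on FPADD
t=18  I4→R5
t=20  I5 finished on FPMUL
t=21  I5→R2
t=22  issue I6 (FPMUL)
t=23  I6 read-ops
t=28  I6 finished on FPMUL
t=29  I6→R2
t=30  issue I7 (FPMUL)
t=31  I7 read-ops
t=36  I7 finished on FPMUL
t=37  I7→R2

cycle = 20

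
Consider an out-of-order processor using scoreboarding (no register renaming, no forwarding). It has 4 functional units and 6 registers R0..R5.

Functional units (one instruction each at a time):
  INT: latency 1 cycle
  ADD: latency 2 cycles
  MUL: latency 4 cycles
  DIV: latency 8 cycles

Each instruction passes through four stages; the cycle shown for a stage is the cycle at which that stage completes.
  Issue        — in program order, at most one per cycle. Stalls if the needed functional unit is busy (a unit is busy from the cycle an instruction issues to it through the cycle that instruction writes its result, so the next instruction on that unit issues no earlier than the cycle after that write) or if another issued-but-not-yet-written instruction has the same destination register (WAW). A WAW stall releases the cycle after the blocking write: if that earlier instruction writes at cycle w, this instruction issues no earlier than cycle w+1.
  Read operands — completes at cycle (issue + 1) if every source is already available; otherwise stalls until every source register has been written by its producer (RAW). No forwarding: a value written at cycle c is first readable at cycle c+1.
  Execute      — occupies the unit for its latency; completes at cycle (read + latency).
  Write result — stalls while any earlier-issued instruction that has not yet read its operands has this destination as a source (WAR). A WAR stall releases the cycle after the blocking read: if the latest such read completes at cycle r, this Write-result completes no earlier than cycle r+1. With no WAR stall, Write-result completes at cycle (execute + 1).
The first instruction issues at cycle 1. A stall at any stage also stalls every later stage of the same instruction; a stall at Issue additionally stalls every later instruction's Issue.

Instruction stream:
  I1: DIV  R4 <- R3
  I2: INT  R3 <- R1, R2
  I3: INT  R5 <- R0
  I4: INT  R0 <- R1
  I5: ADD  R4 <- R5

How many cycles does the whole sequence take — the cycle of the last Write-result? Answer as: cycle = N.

cycle 1: issue I1 (DIV)
cycle 2: I1 read-ops; issue I2 (INT)
cycle 3: I2 read-ops
cycle 4: I2 finished on INT
cycle 5: I2→R3
cycle 6: issue I3 (INT)
cycle 7: I3 read-ops
cycle 8: I3 finished on INT
cycle 9: I3→R5
cycle 10: I1 finished on DIV; issue I4 (INT)
cycle 11: I1→R4; I4 read-ops
cycle 12: I4 finished on INT; issue I5 (ADD)
cycle 13: I4→R0; I5 read-ops
cycle 15: I5 finished on ADD
cycle 16: I5→R4

cycle = 16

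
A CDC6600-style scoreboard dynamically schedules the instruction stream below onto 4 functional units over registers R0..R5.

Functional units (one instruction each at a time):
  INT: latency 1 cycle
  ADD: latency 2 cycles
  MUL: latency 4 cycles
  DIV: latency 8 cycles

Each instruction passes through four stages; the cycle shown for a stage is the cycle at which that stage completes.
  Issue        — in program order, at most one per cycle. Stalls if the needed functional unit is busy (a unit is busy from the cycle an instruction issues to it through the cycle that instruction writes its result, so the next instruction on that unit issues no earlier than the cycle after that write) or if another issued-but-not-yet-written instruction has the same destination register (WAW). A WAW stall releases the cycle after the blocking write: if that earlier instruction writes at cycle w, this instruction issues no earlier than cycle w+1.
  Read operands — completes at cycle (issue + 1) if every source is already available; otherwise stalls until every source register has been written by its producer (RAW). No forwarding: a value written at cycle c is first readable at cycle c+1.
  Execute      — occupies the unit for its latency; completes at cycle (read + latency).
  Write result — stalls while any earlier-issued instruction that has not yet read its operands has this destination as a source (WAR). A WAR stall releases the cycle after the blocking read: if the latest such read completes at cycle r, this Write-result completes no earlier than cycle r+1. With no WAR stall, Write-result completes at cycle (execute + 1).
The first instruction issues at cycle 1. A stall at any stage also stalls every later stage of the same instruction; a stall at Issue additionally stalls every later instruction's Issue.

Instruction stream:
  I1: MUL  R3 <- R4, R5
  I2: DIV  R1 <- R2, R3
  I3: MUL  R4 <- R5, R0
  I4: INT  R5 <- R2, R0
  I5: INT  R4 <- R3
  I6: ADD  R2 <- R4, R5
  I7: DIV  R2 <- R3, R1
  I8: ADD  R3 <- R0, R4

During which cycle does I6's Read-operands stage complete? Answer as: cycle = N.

cycle = 19

c1: issue I1 (MUL)
c2: I1 read-ops · issue I2 (DIV)
c6: I1 finished on MUL
c7: I1→R3
c8: I2 read-ops · issue I3 (MUL)
c9: I3 read-ops · issue I4 (INT)
c10: I4 read-ops
c11: I4 finished on INT
c12: I4→R5
c13: I3 finished on MUL
c14: I3→R4
c15: issue I5 (INT)
c16: I2 finished on DIV · I5 read-ops · issue I6 (ADD)
c17: I2→R1 · I5 finished on INT
c18: I5→R4
c19: I6 read-ops
c21: I6 finished on ADD
c22: I6→R2
c23: issue I7 (DIV)
c24: I7 read-ops · issue I8 (ADD)
c25: I8 read-ops
c27: I8 finished on ADD
c28: I8→R3
c32: I7 finished on DIV
c33: I7→R2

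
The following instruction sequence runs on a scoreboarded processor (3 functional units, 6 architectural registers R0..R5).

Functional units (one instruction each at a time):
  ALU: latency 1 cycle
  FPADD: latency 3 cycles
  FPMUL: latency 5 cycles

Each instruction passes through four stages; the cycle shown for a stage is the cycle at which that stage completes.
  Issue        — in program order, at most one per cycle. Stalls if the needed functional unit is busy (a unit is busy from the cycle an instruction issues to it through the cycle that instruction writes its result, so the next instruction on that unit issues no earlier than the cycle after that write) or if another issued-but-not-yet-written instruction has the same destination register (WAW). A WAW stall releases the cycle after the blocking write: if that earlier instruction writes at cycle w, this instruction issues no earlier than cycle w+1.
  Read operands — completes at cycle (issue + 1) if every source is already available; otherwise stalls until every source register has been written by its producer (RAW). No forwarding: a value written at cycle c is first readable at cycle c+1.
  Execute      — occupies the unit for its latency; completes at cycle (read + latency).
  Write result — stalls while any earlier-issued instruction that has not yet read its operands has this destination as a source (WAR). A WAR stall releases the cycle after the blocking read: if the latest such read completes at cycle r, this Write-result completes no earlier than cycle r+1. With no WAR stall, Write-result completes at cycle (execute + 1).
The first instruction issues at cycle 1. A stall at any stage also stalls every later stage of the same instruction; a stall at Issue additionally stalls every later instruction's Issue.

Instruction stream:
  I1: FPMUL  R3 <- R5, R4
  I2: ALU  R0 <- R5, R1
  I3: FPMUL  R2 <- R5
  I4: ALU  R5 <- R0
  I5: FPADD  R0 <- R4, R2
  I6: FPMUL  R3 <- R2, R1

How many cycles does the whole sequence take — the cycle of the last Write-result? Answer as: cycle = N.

  I1 | 1 | 2 | 7 | 8
  I2 | 2 | 3 | 4 | 5
  I3 | 9 | 10 | 15 | 16   struct: FPMUL busy until I1 writes@8
  I4 | 10 | 11 | 12 | 13
  I5 | 11 | 17 | 20 | 21   RAW R2: wait I3 write@16
  I6 | 17 | 18 | 23 | 24   struct: FPMUL busy until I3 writes@16

cycle = 24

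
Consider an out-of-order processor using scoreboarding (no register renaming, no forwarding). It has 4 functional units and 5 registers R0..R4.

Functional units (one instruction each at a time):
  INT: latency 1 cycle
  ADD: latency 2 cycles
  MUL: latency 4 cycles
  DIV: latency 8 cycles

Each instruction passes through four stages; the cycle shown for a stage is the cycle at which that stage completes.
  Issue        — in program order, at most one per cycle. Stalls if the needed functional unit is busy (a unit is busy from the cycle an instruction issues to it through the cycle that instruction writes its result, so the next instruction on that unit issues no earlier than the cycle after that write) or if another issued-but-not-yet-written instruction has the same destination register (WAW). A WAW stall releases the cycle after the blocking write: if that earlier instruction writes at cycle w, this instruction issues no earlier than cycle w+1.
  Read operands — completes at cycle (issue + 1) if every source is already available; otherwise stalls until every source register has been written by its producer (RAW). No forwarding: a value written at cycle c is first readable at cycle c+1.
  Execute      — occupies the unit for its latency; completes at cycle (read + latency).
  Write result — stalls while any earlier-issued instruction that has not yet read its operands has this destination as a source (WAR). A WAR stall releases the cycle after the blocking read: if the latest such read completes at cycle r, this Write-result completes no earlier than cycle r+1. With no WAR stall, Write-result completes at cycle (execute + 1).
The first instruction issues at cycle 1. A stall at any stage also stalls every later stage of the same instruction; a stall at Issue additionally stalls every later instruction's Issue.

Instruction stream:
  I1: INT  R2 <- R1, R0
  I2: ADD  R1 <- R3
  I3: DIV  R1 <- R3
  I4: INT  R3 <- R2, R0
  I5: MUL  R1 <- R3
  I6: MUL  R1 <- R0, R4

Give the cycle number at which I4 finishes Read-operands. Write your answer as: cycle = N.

I1 -> (1, 2, 3, 4)
I2 -> (2, 3, 5, 6)
I3 -> (7, 8, 16, 17)  // WAW R1: wait I2 write@6
I4 -> (8, 9, 10, 11)
I5 -> (18, 19, 23, 24)  // WAW R1: wait I3 write@17
I6 -> (25, 26, 30, 31)  // struct: MUL busy until I5 writes@24

cycle = 9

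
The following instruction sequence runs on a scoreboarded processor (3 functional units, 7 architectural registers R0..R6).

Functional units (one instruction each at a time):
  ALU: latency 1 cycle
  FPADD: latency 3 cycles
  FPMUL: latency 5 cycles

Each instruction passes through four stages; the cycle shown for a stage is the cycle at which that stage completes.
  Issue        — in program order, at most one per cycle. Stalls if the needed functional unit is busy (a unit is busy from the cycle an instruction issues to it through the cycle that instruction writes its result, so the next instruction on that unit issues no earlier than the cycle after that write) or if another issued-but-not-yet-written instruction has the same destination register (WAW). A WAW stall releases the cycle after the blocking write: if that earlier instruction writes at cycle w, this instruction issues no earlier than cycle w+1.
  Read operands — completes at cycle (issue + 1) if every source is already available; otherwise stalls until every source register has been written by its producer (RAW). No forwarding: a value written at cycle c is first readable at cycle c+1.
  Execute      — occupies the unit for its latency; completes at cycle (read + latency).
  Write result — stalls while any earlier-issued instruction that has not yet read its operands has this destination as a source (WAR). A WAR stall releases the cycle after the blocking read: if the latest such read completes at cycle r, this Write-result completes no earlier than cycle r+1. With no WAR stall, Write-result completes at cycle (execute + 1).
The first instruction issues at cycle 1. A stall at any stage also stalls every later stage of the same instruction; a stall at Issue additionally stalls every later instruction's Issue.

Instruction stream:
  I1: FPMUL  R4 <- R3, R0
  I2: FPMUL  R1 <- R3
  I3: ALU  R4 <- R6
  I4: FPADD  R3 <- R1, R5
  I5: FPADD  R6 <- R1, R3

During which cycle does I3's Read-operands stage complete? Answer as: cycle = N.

  I1 | 1 | 2 | 7 | 8
  I2 | 9 | 10 | 15 | 16   struct: FPMUL busy until I1 writes@8
  I3 | 10 | 11 | 12 | 13
  I4 | 11 | 17 | 20 | 21   RAW R1: wait I2 write@16
  I5 | 22 | 23 | 26 | 27   struct: FPADD busy until I4 writes@21

cycle = 11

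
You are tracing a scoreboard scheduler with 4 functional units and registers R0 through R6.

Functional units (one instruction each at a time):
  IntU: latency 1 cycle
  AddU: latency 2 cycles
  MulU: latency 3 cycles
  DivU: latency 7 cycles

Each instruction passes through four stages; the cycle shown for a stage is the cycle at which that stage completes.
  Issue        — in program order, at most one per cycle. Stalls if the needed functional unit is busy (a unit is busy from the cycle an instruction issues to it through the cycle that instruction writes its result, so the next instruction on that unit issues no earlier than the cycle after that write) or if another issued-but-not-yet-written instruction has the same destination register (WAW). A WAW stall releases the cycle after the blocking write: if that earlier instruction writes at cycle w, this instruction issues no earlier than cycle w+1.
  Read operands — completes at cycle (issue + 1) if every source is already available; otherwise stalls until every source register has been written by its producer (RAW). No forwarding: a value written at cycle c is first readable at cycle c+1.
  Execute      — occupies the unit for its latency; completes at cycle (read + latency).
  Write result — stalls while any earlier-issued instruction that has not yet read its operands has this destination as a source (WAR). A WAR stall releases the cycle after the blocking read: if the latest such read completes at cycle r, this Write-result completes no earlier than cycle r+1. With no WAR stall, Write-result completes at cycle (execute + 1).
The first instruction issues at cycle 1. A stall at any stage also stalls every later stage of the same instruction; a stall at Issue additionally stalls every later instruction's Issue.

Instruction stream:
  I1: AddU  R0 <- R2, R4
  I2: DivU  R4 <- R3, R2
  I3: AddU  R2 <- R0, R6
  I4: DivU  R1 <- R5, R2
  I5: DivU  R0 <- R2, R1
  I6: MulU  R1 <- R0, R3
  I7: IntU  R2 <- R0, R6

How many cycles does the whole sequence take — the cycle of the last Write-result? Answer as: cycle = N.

cycle = 36

cycle 1: I1 dispatched to AddU
cycle 2: I1 operands ready; I2 dispatched to DivU
cycle 3: I2 operands ready
cycle 4: I1 complete
cycle 5: R0←I1
cycle 6: I3 dispatched to AddU
cycle 7: I3 operands ready
cycle 9: I3 complete
cycle 10: I2 complete; R2←I3
cycle 11: R4←I2
cycle 12: I4 dispatched to DivU
cycle 13: I4 operands ready
cycle 20: I4 complete
cycle 21: R1←I4
cycle 22: I5 dispatched to DivU
cycle 23: I5 operands ready; I6 dispatched to MulU
cycle 24: I7 dispatched to IntU
cycle 30: I5 complete
cycle 31: R0←I5
cycle 32: I6 operands ready; I7 operands ready
cycle 33: I7 complete
cycle 34: R2←I7
cycle 35: I6 complete
cycle 36: R1←I6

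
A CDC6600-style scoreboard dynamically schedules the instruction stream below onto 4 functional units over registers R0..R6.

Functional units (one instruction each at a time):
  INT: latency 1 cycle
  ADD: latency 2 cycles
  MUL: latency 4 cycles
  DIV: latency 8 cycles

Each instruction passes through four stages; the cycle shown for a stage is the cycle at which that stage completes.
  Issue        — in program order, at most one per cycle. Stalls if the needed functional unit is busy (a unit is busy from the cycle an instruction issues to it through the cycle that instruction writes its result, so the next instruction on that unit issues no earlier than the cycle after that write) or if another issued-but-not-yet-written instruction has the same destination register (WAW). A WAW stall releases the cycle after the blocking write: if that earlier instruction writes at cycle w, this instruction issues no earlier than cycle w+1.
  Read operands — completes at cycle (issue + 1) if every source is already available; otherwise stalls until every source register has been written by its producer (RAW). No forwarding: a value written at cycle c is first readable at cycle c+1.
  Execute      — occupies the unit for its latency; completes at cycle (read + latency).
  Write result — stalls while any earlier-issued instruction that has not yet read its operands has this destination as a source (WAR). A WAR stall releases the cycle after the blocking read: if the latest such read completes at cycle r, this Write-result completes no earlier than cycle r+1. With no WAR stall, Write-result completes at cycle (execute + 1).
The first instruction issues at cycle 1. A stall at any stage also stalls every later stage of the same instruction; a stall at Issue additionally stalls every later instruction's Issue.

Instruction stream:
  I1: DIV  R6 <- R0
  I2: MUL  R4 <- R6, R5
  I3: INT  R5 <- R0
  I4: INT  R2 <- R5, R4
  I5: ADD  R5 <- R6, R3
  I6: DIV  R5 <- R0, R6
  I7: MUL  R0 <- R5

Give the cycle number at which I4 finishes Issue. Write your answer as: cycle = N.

I1: IS=1 RO=2 EX=10 WR=11
I2: IS=2 RO=12 EX=16 WR=17  [RAW R6: wait I1 write@11]
I3: IS=3 RO=4 EX=5 WR=13  [WAR R5: wait I2 read@12]
I4: IS=14 RO=18 EX=19 WR=20  [struct: INT busy until I3 writes@13; RAW R4: wait I2 write@17]
I5: IS=15 RO=16 EX=18 WR=19
I6: IS=20 RO=21 EX=29 WR=30  [WAW R5: wait I5 write@19]
I7: IS=21 RO=31 EX=35 WR=36  [RAW R5: wait I6 write@30]

cycle = 14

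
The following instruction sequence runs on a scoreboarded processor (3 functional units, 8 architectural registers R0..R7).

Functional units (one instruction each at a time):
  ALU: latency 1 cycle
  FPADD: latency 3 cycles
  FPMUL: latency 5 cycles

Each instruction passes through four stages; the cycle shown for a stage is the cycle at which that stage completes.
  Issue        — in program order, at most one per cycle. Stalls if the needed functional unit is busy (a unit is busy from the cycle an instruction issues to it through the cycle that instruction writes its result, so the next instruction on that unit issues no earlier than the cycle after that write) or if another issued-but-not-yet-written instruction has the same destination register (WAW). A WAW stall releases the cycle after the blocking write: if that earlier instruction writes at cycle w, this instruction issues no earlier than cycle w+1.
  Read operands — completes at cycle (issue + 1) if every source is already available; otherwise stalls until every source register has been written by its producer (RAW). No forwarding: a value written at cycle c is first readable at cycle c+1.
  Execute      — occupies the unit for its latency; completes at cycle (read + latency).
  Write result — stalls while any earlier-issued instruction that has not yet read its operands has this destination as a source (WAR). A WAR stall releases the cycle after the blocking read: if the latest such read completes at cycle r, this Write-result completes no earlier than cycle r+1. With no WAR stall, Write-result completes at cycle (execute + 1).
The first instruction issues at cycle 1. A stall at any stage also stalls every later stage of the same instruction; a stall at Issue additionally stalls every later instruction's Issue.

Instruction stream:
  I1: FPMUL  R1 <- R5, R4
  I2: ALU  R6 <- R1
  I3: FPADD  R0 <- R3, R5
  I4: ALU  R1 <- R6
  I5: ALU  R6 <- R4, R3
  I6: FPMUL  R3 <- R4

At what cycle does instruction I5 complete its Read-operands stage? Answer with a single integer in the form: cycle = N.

cycle = 17

[1] I1→FPMUL
[2] I1 RO, I2→ALU
[3] I3→FPADD
[4] I3 RO
[7] I1 EX, I3 EX
[8] I1 WR R1, I3 WR R0
[9] I2 RO
[10] I2 EX
[11] I2 WR R6
[12] I4→ALU
[13] I4 RO
[14] I4 EX
[15] I4 WR R1
[16] I5→ALU
[17] I5 RO, I6→FPMUL
[18] I5 EX, I6 RO
[19] I5 WR R6
[23] I6 EX
[24] I6 WR R3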